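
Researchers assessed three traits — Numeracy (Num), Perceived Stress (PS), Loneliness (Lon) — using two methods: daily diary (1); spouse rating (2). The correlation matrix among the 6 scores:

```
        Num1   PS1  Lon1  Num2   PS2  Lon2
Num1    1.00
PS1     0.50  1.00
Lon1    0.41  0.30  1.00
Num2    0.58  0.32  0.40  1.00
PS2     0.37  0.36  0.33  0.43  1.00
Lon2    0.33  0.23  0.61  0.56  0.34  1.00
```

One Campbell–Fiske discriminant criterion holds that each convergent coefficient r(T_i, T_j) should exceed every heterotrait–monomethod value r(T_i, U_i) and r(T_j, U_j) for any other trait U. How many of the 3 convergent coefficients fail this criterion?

1

Convergent coefficients and their comparison sets:
Num (methods 1·2): 0.58 vs {0.50, 0.43, 0.41, 0.56} → pass.
PS (methods 1·2): 0.36 vs {0.50, 0.43, 0.30, 0.34} → fail.
Lon (methods 1·2): 0.61 vs {0.41, 0.56, 0.30, 0.34} → pass.
1 of 3 fail.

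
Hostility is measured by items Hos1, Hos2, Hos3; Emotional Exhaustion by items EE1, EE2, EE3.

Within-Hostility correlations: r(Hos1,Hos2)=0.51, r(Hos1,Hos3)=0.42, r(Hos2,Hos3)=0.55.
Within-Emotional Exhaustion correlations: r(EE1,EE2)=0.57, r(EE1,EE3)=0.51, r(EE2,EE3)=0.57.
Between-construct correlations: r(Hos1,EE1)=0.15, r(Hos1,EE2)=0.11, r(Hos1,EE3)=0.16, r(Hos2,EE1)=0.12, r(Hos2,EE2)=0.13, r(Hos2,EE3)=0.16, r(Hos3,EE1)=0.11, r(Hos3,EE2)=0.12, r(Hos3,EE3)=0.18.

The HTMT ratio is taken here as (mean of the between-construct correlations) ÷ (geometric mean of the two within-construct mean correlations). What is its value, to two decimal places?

0.26

Mean heterotrait r = 1.24/9 = 0.1378.
Mean within-Hos = 1.48/3 = 0.4933; mean within-EE = 1.65/3 = 0.5500.
Geometric mean = √(0.4933 × 0.5500) = 0.5209.
HTMT = 0.1378 / 0.5209 = 0.26.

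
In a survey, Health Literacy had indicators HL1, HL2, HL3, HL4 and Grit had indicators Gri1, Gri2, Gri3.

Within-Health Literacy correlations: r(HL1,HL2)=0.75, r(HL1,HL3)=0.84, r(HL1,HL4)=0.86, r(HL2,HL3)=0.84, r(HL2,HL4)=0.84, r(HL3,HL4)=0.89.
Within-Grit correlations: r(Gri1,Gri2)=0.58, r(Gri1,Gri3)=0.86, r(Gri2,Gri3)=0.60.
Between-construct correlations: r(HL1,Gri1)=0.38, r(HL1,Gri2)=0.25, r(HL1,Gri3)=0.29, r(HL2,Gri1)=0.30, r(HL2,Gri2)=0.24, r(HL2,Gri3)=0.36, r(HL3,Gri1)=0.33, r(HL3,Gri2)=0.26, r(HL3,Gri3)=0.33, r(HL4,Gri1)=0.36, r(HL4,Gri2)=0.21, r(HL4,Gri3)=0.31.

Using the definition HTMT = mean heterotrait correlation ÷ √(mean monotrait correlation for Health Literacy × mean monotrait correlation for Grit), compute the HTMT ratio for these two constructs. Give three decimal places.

0.400

Between-construct mean = 3.62/12 = 0.3017.
Mean within-HL = 5.02/6 = 0.8367; mean within-Gri = 2.04/3 = 0.6800.
Geometric mean = √(0.8367 × 0.6800) = 0.7543.
HTMT = 0.3017 / 0.7543 = 0.400.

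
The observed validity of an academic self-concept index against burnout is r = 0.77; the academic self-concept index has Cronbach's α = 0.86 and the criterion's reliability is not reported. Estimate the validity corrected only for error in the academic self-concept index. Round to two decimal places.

0.83

Single correction: r_c = r_obs / √r_xx = 0.77 / √0.86 = 0.77 / 0.9274 ≈ 0.83.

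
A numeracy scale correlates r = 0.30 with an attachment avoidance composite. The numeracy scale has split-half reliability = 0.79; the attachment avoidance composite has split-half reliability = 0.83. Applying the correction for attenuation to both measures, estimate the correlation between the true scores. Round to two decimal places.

r_true = r_obs / √(r_xx · r_yy) = 0.30 / √(0.79 × 0.83) = 0.30 / √0.6557 = 0.30 / 0.8098 ≈ 0.37.

0.37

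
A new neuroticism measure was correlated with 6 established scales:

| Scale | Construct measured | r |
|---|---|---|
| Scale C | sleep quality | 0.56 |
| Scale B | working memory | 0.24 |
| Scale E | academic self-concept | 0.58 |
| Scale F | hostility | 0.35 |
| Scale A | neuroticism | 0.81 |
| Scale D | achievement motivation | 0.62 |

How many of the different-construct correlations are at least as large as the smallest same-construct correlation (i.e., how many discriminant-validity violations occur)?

Convergent (same construct = neuroticism): Scale A.
Smallest convergent = 0.81. Discriminant values: 0.56, 0.24, 0.58, 0.35, 0.62; count ≥ 0.81 → 0.

0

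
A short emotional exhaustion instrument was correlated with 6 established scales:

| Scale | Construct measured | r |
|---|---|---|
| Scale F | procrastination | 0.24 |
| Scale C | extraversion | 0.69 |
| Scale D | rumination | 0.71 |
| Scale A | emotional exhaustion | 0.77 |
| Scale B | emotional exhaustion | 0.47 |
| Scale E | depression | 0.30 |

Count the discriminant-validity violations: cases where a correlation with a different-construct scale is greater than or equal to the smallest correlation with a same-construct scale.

2

Convergent (same construct = emotional exhaustion): Scale A, Scale B.
Smallest convergent = 0.47. Discriminant values: 0.24, 0.69, 0.71, 0.30; count ≥ 0.47 → 2.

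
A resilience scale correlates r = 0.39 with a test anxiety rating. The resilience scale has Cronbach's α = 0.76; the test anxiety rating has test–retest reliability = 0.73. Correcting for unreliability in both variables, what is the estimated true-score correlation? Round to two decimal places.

0.52

r_true = r_obs / √(r_xx · r_yy) = 0.39 / √(0.76 × 0.73) = 0.39 / √0.5548 = 0.39 / 0.7448 ≈ 0.52.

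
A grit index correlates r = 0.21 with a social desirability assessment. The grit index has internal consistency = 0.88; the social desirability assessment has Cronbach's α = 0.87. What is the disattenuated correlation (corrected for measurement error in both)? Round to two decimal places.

0.24

r_true = r_obs / √(r_xx · r_yy) = 0.21 / √(0.88 × 0.87) = 0.21 / √0.7656 = 0.21 / 0.8750 ≈ 0.24.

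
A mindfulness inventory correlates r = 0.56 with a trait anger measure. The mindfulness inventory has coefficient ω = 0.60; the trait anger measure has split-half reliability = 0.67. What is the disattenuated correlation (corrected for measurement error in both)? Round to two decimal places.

0.88

r_true = r_obs / √(r_xx · r_yy) = 0.56 / √(0.60 × 0.67) = 0.56 / √0.4020 = 0.56 / 0.6340 ≈ 0.88.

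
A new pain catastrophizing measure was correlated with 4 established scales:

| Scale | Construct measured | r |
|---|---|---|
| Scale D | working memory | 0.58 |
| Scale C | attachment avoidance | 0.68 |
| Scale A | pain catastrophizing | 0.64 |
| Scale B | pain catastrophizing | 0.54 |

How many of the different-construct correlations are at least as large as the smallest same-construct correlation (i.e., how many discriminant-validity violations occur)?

2

Convergent (same construct = pain catastrophizing): Scale A, Scale B.
Smallest convergent = 0.54. Discriminant values: 0.58, 0.68; count ≥ 0.54 → 2.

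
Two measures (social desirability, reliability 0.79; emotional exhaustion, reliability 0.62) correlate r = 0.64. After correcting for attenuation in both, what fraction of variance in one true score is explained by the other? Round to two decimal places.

Disattenuated r = 0.64 / √(0.79 × 0.62) = 0.64 / 0.6999 = 0.9144.
Shared true-score variance = 0.9144² = 0.8361 ≈ 0.84.

0.84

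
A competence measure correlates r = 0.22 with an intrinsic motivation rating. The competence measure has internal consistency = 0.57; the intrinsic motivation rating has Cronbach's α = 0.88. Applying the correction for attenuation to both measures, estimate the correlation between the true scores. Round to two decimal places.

r_true = r_obs / √(r_xx · r_yy) = 0.22 / √(0.57 × 0.88) = 0.22 / √0.5016 = 0.22 / 0.7082 ≈ 0.31.

0.31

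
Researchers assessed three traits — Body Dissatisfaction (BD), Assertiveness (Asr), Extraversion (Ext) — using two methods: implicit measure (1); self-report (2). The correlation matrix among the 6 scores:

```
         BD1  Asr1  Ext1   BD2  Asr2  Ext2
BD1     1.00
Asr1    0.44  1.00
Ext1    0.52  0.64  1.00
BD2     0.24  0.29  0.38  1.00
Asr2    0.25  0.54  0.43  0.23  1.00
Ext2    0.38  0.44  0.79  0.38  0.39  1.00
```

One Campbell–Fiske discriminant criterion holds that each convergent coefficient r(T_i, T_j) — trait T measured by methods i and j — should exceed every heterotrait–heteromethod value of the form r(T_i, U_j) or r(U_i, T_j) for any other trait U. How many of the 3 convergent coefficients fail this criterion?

Convergent coefficients and their comparison sets:
BD (methods 1·2): 0.24 vs {0.25, 0.29, 0.38, 0.38} → fail.
Asr (methods 1·2): 0.54 vs {0.29, 0.25, 0.44, 0.43} → pass.
Ext (methods 1·2): 0.79 vs {0.38, 0.38, 0.43, 0.44} → pass.
1 of 3 fail.

1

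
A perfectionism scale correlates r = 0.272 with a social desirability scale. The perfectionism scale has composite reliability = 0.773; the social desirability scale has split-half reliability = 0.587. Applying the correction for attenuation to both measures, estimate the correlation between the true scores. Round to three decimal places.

0.404

r_true = r_obs / √(r_xx · r_yy) = 0.272 / √(0.773 × 0.587) = 0.272 / √0.453751 = 0.272 / 0.6736 ≈ 0.404.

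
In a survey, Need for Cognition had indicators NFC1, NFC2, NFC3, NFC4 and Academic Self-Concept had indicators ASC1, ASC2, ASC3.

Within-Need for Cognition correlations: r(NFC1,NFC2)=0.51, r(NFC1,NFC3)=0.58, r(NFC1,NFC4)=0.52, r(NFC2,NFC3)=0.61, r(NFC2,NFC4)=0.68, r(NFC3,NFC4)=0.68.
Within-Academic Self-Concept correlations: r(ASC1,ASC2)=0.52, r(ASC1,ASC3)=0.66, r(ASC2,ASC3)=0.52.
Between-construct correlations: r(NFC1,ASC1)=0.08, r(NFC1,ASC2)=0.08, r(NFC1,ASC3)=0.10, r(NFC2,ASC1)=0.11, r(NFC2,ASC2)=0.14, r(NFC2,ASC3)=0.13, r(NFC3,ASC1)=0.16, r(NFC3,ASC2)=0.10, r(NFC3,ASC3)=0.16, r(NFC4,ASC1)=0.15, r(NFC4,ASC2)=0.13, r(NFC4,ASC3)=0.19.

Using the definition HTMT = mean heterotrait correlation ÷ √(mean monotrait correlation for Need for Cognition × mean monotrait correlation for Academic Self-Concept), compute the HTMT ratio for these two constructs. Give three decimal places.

Mean between = 1.53/12 = 0.1275.
Mean within-NFC = 3.58/6 = 0.5967; mean within-ASC = 1.70/3 = 0.5667.
Geometric mean = √(0.5967 × 0.5667) = 0.5815.
HTMT = 0.1275 / 0.5815 = 0.219.

0.219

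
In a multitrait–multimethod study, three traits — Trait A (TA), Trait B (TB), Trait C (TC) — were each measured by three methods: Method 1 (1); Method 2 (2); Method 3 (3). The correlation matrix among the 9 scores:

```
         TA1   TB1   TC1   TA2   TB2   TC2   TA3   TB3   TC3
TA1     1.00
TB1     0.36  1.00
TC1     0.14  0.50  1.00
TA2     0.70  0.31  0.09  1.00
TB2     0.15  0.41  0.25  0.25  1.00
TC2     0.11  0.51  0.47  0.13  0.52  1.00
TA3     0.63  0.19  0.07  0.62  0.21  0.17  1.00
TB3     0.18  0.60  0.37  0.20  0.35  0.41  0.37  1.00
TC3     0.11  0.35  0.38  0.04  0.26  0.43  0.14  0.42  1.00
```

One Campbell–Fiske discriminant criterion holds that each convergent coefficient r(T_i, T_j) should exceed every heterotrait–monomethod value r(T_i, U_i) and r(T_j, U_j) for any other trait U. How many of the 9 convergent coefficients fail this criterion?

5

Convergent coefficients and their comparison sets:
TA (methods 1·2): 0.70 vs {0.36, 0.25, 0.14, 0.13} → pass.
TA (methods 1·3): 0.63 vs {0.36, 0.37, 0.14, 0.14} → pass.
TA (methods 2·3): 0.62 vs {0.25, 0.37, 0.13, 0.14} → pass.
TB (methods 1·2): 0.41 vs {0.36, 0.25, 0.50, 0.52} → fail.
TB (methods 1·3): 0.60 vs {0.36, 0.37, 0.50, 0.42} → pass.
TB (methods 2·3): 0.35 vs {0.25, 0.37, 0.52, 0.42} → fail.
TC (methods 1·2): 0.47 vs {0.14, 0.13, 0.50, 0.52} → fail.
TC (methods 1·3): 0.38 vs {0.14, 0.14, 0.50, 0.42} → fail.
TC (methods 2·3): 0.43 vs {0.13, 0.14, 0.52, 0.42} → fail.
5 of 9 fail.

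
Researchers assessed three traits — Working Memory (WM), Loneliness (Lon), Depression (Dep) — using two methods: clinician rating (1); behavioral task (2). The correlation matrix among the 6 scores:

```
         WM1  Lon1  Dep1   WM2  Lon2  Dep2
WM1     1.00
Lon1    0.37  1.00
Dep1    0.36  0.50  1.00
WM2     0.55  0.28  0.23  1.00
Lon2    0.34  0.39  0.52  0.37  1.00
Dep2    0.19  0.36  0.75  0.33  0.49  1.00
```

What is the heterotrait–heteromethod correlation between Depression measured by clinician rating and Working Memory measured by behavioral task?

0.23

Different traits and methods: r(Dep1, WM2) = 0.23.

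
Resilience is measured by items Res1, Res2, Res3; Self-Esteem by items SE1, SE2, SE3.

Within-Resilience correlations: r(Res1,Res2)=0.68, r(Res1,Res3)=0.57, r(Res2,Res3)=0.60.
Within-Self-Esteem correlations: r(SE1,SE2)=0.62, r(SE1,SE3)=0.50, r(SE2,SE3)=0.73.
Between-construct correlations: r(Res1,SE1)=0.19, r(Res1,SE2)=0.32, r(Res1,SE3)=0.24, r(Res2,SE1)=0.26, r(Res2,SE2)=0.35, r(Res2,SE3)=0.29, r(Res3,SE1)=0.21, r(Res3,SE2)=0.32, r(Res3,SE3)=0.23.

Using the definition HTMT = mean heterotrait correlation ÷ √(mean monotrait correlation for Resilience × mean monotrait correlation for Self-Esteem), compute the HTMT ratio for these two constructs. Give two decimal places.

Between-construct mean = 2.41/9 = 0.2678.
Mean within-Res = 1.85/3 = 0.6167; mean within-SE = 1.85/3 = 0.6167.
Geometric mean = √(0.6167 × 0.6167) = 0.6167.
HTMT = 0.2678 / 0.6167 = 0.43.

0.43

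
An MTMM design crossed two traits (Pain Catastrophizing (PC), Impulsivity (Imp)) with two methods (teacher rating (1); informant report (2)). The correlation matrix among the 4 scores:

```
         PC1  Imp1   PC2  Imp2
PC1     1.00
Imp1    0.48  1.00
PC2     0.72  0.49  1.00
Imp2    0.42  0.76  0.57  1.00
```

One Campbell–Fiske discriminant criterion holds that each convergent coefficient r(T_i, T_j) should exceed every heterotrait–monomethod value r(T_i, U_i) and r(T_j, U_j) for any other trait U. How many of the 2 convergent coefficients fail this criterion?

0

Checking each validity diagonal entry against its comparison values:
PC (methods 1·2): 0.72 vs {0.48, 0.57} → pass.
Imp (methods 1·2): 0.76 vs {0.48, 0.57} → pass.
0 of 2 fail.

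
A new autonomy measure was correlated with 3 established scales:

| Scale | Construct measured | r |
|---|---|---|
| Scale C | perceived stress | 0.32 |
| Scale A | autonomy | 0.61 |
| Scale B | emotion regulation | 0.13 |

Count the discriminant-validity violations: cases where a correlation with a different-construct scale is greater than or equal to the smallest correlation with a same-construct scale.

Convergent (same construct = autonomy): Scale A.
Smallest convergent = 0.61. Discriminant values: 0.32, 0.13; count ≥ 0.61 → 0.

0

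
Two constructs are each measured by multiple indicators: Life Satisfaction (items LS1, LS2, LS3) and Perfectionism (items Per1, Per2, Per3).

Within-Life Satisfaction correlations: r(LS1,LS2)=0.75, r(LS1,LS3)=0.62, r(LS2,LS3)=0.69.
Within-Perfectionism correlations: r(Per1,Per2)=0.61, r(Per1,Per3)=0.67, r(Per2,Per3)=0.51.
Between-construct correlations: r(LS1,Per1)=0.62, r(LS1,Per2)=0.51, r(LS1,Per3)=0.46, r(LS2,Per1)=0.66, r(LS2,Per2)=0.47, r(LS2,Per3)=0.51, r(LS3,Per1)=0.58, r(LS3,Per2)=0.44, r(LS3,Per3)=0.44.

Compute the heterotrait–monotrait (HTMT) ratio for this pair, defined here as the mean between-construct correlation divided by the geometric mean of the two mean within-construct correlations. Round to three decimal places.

Mean between = 4.69/9 = 0.5211.
Mean within-LS = 2.06/3 = 0.6867; mean within-Per = 1.79/3 = 0.5967.
Geometric mean = √(0.6867 × 0.5967) = 0.6401.
HTMT = 0.5211 / 0.6401 = 0.814.

0.814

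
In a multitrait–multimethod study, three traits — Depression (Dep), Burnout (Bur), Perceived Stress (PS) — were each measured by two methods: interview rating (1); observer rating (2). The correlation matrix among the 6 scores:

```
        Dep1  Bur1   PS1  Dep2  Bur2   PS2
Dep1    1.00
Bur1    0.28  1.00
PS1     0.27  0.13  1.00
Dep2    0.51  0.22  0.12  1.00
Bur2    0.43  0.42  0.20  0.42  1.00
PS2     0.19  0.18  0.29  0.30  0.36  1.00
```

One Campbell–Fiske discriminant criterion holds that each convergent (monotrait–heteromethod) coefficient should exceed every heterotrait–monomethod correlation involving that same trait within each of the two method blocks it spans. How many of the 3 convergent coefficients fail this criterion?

2

Each convergent coefficient versus the relevant comparison correlations:
Dep (methods 1·2): 0.51 vs {0.28, 0.42, 0.27, 0.30} → pass.
Bur (methods 1·2): 0.42 vs {0.28, 0.42, 0.13, 0.36} → fail.
PS (methods 1·2): 0.29 vs {0.27, 0.30, 0.13, 0.36} → fail.
2 of 3 fail.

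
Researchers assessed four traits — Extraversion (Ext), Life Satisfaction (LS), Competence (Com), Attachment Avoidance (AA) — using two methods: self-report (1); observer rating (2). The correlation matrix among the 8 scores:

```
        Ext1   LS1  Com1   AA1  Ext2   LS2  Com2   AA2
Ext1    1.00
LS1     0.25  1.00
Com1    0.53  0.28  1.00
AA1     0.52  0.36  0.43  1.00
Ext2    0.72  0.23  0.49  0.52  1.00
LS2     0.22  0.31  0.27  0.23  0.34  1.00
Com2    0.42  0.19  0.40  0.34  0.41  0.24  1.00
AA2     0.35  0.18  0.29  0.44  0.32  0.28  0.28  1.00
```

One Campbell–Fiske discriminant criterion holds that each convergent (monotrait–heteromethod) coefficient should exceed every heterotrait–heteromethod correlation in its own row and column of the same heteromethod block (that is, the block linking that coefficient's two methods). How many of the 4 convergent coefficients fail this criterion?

Convergent coefficients and their comparison sets:
Ext (methods 1·2): 0.72 vs {0.22, 0.23, 0.42, 0.49, 0.35, 0.52} → pass.
LS (methods 1·2): 0.31 vs {0.23, 0.22, 0.19, 0.27, 0.18, 0.23} → pass.
Com (methods 1·2): 0.40 vs {0.49, 0.42, 0.27, 0.19, 0.29, 0.34} → fail.
AA (methods 1·2): 0.44 vs {0.52, 0.35, 0.23, 0.18, 0.34, 0.29} → fail.
2 of 4 fail.

2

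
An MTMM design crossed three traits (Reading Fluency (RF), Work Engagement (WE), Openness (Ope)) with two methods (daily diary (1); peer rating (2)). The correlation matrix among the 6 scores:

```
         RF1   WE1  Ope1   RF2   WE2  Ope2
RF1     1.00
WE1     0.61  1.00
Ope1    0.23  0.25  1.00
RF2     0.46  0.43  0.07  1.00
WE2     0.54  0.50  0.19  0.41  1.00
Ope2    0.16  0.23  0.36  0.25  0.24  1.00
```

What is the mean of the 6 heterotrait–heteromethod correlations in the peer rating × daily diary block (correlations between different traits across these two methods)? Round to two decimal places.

HTHM values (method 2 × method 1): 0.43, 0.07, 0.54, 0.19, 0.16, 0.23; mean = 1.62/6 = 0.27.

0.27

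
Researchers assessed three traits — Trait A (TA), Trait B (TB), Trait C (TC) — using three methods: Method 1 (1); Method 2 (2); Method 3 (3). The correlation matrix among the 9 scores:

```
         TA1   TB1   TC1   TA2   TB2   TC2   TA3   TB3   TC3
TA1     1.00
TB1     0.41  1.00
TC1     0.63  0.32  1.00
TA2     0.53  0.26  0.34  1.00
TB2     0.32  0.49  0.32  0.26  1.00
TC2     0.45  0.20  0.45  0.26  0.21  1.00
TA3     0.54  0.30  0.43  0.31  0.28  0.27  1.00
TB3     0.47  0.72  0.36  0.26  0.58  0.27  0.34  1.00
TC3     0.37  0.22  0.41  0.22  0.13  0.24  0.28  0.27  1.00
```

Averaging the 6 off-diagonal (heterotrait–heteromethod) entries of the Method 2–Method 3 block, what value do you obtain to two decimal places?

HTHM values (method 2 × method 3): 0.26, 0.22, 0.28, 0.13, 0.27, 0.27; mean = 1.43/6 = 0.24.

0.24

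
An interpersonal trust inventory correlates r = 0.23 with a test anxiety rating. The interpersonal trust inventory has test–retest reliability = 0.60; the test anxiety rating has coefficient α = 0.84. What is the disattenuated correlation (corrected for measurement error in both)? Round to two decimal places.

0.32

r_true = r_obs / √(r_xx · r_yy) = 0.23 / √(0.60 × 0.84) = 0.23 / √0.5040 = 0.23 / 0.7099 ≈ 0.32.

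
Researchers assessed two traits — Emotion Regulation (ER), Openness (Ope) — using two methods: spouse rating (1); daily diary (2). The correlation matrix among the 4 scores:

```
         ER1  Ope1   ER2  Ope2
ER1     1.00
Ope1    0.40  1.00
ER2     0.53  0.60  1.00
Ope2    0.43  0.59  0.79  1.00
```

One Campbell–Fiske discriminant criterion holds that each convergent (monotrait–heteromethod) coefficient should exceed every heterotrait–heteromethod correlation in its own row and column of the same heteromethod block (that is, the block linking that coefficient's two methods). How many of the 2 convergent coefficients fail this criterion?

Each convergent coefficient versus the relevant comparison correlations:
ER (methods 1·2): 0.53 vs {0.43, 0.60} → fail.
Ope (methods 1·2): 0.59 vs {0.60, 0.43} → fail.
2 of 2 fail.

2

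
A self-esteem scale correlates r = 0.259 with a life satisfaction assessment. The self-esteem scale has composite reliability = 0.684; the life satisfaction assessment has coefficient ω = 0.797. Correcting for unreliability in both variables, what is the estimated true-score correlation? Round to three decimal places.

0.351

r_true = r_obs / √(r_xx · r_yy) = 0.259 / √(0.684 × 0.797) = 0.259 / √0.545148 = 0.259 / 0.7383 ≈ 0.351.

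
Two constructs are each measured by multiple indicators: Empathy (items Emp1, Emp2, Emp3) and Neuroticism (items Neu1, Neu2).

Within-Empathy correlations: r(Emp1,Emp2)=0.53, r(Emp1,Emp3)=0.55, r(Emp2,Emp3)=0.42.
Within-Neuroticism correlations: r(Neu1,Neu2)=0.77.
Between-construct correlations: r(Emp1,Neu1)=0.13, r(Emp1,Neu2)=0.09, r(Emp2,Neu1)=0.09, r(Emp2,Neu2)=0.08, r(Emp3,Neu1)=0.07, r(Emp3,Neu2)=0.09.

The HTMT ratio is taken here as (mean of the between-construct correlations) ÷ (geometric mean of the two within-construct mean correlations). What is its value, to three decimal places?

0.148

Mean heterotrait r = 0.55/6 = 0.0917.
Mean within-Emp = 1.50/3 = 0.5000; mean within-Neu = 0.77/1 = 0.7700.
Geometric mean = √(0.5000 × 0.7700) = 0.6205.
HTMT = 0.0917 / 0.6205 = 0.148.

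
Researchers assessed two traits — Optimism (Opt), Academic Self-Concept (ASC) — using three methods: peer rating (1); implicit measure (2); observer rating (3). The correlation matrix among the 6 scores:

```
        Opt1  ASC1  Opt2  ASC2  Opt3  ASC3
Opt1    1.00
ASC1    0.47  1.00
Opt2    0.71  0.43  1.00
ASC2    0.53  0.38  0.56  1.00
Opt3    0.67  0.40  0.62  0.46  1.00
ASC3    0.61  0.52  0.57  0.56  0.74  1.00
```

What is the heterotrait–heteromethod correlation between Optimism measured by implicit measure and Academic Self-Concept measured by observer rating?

0.57

Different traits and methods: r(Opt2, ASC3) = 0.57.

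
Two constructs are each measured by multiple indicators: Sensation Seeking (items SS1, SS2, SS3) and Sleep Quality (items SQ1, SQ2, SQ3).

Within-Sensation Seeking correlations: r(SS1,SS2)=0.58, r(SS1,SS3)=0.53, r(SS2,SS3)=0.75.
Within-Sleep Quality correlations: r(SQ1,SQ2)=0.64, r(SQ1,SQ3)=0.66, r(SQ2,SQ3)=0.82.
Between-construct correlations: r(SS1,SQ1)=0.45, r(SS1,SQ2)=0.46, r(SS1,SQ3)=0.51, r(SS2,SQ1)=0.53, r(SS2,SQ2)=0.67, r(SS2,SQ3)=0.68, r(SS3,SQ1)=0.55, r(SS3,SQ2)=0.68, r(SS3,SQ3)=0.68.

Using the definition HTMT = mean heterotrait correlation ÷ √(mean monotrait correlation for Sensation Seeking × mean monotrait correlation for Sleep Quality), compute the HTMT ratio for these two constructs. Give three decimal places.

Mean heterotrait r = 5.21/9 = 0.5789.
Mean within-SS = 1.86/3 = 0.6200; mean within-SQ = 2.12/3 = 0.7067.
Geometric mean = √(0.6200 × 0.7067) = 0.6619.
HTMT = 0.5789 / 0.6619 = 0.875.

0.875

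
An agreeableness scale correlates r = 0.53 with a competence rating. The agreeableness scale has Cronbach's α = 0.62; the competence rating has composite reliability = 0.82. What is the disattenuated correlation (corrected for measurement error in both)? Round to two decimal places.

r_true = r_obs / √(r_xx · r_yy) = 0.53 / √(0.62 × 0.82) = 0.53 / √0.5084 = 0.53 / 0.7130 ≈ 0.74.

0.74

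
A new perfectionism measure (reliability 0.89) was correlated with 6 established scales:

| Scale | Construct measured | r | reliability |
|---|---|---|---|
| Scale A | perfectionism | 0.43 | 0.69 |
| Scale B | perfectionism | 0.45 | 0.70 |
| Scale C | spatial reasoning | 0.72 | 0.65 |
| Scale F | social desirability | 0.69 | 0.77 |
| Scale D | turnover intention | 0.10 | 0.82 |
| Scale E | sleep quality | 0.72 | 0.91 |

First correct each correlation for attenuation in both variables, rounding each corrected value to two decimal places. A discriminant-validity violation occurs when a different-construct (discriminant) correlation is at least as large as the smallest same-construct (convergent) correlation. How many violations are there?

3

Disattenuated r (r / √(r_scale · r_new)):
  Scale A (conv): 0.43 / √(0.69·0.89) = 0.55
  Scale B (conv): 0.45 / √(0.70·0.89) = 0.57
  Scale C (disc): 0.72 / √(0.65·0.89) = 0.95
  Scale F (disc): 0.69 / √(0.77·0.89) = 0.83
  Scale D (disc): 0.10 / √(0.82·0.89) = 0.12
  Scale E (disc): 0.72 / √(0.91·0.89) = 0.80
Smallest convergent = 0.55. Discriminant values: 0.95, 0.83, 0.12, 0.80; count ≥ 0.55 → 3.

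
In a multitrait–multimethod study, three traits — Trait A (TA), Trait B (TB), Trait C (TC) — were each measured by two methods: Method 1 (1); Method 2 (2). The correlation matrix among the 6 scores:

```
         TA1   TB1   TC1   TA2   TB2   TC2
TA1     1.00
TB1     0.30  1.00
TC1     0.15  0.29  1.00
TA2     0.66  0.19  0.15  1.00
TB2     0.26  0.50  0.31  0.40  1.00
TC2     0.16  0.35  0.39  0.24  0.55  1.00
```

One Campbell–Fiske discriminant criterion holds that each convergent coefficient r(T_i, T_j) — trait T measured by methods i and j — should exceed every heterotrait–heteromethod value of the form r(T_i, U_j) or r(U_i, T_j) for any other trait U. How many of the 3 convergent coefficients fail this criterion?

Checking each validity diagonal entry against its comparison values:
TA (methods 1·2): 0.66 vs {0.26, 0.19, 0.16, 0.15} → pass.
TB (methods 1·2): 0.50 vs {0.19, 0.26, 0.35, 0.31} → pass.
TC (methods 1·2): 0.39 vs {0.15, 0.16, 0.31, 0.35} → pass.
0 of 3 fail.

0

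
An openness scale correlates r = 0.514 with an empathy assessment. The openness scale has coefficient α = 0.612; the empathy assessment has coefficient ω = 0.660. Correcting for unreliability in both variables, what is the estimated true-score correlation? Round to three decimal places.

0.809

r_true = r_obs / √(r_xx · r_yy) = 0.514 / √(0.612 × 0.660) = 0.514 / √0.403920 = 0.514 / 0.6355 ≈ 0.809.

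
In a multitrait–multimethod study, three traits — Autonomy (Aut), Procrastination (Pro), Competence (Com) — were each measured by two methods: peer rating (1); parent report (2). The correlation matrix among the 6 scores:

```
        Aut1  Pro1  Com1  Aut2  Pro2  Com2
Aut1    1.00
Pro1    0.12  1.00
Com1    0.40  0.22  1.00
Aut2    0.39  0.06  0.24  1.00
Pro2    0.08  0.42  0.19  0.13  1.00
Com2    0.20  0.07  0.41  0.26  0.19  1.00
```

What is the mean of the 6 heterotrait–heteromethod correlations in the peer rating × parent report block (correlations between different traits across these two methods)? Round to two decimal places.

0.14

HTHM values (method 1 × method 2): 0.08, 0.20, 0.06, 0.07, 0.24, 0.19; mean = 0.84/6 = 0.14.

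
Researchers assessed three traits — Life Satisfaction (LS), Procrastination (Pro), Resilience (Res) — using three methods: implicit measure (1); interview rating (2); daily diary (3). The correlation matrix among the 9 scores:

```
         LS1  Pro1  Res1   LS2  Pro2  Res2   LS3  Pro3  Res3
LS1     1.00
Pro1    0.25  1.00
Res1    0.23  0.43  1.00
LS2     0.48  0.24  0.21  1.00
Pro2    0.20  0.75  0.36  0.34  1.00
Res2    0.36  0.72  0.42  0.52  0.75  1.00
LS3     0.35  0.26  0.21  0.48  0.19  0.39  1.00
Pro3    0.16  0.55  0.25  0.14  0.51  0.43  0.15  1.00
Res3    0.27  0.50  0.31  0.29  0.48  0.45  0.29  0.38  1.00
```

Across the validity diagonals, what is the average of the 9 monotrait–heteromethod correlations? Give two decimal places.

Convergent values: 0.48, 0.35, 0.48, 0.75, 0.55, 0.51, 0.42, 0.31, 0.45; mean = 4.30/9 = 0.48.

0.48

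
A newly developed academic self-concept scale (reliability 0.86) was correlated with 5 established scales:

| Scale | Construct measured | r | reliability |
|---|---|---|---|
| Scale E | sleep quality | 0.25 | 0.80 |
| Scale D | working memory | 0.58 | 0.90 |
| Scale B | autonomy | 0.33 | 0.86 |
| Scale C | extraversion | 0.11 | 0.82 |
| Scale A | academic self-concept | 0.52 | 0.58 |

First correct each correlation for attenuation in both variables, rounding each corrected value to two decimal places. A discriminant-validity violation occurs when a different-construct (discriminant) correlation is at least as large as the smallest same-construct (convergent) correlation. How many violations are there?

Disattenuated r (r / √(r_scale · r_new)):
  Scale E (disc): 0.25 / √(0.80·0.86) = 0.30
  Scale D (disc): 0.58 / √(0.90·0.86) = 0.66
  Scale B (disc): 0.33 / √(0.86·0.86) = 0.38
  Scale C (disc): 0.11 / √(0.82·0.86) = 0.13
  Scale A (conv): 0.52 / √(0.58·0.86) = 0.74
Smallest convergent = 0.74. Discriminant values: 0.30, 0.66, 0.38, 0.13; count ≥ 0.74 → 0.

0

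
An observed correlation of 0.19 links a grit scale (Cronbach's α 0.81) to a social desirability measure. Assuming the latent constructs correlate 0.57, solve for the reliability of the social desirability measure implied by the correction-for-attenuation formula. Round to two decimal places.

r_true = r_obs / √(r_xx · r_yy) ⇒ 0.57 = 0.19 / √(0.81 · r_yy).
√(0.81 · r_yy) = 0.19 / 0.57 = 0.3333; 0.81 · r_yy = 0.1111; r_yy = 0.1111 / 0.81 ≈ 0.14.

0.14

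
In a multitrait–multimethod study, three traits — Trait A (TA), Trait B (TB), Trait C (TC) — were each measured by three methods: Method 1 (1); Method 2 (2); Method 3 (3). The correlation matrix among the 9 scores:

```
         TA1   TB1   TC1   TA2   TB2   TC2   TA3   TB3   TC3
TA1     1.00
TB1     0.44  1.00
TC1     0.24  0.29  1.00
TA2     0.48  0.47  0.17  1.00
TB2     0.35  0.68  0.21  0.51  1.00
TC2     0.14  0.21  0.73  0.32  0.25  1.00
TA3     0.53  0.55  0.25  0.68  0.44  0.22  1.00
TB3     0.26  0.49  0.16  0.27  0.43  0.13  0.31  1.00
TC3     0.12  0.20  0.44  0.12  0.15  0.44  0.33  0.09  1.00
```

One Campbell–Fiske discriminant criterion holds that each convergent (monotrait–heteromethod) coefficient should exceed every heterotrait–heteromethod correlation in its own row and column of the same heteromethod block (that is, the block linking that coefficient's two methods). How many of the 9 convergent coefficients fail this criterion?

3

Convergent coefficients and their comparison sets:
TA (methods 1·2): 0.48 vs {0.35, 0.47, 0.14, 0.17} → pass.
TA (methods 1·3): 0.53 vs {0.26, 0.55, 0.12, 0.25} → fail.
TA (methods 2·3): 0.68 vs {0.27, 0.44, 0.12, 0.22} → pass.
TB (methods 1·2): 0.68 vs {0.47, 0.35, 0.21, 0.21} → pass.
TB (methods 1·3): 0.49 vs {0.55, 0.26, 0.20, 0.16} → fail.
TB (methods 2·3): 0.43 vs {0.44, 0.27, 0.15, 0.13} → fail.
TC (methods 1·2): 0.73 vs {0.17, 0.14, 0.21, 0.21} → pass.
TC (methods 1·3): 0.44 vs {0.25, 0.12, 0.16, 0.20} → pass.
TC (methods 2·3): 0.44 vs {0.22, 0.12, 0.13, 0.15} → pass.
3 of 9 fail.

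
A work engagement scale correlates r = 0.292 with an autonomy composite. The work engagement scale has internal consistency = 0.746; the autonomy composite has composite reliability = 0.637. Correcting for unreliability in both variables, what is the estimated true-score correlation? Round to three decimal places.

r_true = r_obs / √(r_xx · r_yy) = 0.292 / √(0.746 × 0.637) = 0.292 / √0.475202 = 0.292 / 0.6893 ≈ 0.424.

0.424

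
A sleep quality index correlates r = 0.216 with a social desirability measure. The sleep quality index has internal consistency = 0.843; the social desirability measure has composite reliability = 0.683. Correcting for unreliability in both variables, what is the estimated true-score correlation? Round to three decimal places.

r_true = r_obs / √(r_xx · r_yy) = 0.216 / √(0.843 × 0.683) = 0.216 / √0.575769 = 0.216 / 0.7588 ≈ 0.285.

0.285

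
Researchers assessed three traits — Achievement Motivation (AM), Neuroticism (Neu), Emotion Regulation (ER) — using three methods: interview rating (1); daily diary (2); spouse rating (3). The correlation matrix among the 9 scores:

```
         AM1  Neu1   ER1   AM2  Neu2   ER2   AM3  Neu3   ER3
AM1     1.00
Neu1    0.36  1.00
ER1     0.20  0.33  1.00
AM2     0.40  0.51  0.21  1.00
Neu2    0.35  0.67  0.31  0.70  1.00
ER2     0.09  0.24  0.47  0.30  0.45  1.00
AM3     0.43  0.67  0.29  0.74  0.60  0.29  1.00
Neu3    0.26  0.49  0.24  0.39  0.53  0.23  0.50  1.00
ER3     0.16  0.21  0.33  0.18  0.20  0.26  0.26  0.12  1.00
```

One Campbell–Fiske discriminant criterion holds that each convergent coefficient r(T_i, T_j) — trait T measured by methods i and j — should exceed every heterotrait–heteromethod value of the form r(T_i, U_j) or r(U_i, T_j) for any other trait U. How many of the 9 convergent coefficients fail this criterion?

5

Convergent coefficients and their comparison sets:
AM (methods 1·2): 0.40 vs {0.35, 0.51, 0.09, 0.21} → fail.
AM (methods 1·3): 0.43 vs {0.26, 0.67, 0.16, 0.29} → fail.
AM (methods 2·3): 0.74 vs {0.39, 0.60, 0.18, 0.29} → pass.
Neu (methods 1·2): 0.67 vs {0.51, 0.35, 0.24, 0.31} → pass.
Neu (methods 1·3): 0.49 vs {0.67, 0.26, 0.21, 0.24} → fail.
Neu (methods 2·3): 0.53 vs {0.60, 0.39, 0.20, 0.23} → fail.
ER (methods 1·2): 0.47 vs {0.21, 0.09, 0.31, 0.24} → pass.
ER (methods 1·3): 0.33 vs {0.29, 0.16, 0.24, 0.21} → pass.
ER (methods 2·3): 0.26 vs {0.29, 0.18, 0.23, 0.20} → fail.
5 of 9 fail.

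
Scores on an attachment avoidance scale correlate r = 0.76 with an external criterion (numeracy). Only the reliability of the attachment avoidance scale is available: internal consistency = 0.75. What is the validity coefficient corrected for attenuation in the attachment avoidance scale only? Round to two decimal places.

0.88

Single correction: r_c = r_obs / √r_xx = 0.76 / √0.75 = 0.76 / 0.8660 ≈ 0.88.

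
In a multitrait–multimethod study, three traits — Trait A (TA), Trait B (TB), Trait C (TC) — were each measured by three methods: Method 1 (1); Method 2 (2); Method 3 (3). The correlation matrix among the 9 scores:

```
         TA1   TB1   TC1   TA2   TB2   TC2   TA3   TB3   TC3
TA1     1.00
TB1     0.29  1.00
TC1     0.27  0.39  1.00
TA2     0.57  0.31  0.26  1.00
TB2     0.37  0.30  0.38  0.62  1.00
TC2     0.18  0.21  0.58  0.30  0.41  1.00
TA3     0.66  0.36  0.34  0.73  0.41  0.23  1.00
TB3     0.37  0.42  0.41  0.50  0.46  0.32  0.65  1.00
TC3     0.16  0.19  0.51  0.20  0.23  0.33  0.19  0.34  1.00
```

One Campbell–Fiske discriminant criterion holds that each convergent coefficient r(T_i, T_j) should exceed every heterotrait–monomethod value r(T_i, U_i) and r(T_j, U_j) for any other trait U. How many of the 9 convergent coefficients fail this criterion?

5

Each convergent coefficient versus the relevant comparison correlations:
TA (methods 1·2): 0.57 vs {0.29, 0.62, 0.27, 0.30} → fail.
TA (methods 1·3): 0.66 vs {0.29, 0.65, 0.27, 0.19} → pass.
TA (methods 2·3): 0.73 vs {0.62, 0.65, 0.30, 0.19} → pass.
TB (methods 1·2): 0.30 vs {0.29, 0.62, 0.39, 0.41} → fail.
TB (methods 1·3): 0.42 vs {0.29, 0.65, 0.39, 0.34} → fail.
TB (methods 2·3): 0.46 vs {0.62, 0.65, 0.41, 0.34} → fail.
TC (methods 1·2): 0.58 vs {0.27, 0.30, 0.39, 0.41} → pass.
TC (methods 1·3): 0.51 vs {0.27, 0.19, 0.39, 0.34} → pass.
TC (methods 2·3): 0.33 vs {0.30, 0.19, 0.41, 0.34} → fail.
5 of 9 fail.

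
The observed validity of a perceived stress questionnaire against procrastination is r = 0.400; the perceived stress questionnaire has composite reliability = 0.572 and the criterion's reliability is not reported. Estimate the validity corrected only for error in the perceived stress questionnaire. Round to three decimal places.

Single correction: r_c = r_obs / √r_xx = 0.400 / √0.572 = 0.400 / 0.7563 ≈ 0.529.

0.529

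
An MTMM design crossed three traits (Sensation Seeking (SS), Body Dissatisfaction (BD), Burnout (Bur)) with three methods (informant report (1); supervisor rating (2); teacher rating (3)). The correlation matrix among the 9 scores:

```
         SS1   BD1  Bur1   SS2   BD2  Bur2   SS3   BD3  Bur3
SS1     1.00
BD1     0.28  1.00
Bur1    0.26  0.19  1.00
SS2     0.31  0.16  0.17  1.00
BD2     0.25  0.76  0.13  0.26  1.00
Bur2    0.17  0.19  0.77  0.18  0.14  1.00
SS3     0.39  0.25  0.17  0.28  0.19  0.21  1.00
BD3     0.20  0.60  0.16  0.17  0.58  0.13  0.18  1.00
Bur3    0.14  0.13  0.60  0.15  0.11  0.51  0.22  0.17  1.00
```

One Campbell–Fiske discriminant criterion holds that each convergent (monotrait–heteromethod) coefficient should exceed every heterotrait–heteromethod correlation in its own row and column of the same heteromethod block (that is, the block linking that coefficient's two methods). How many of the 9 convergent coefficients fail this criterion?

0

Checking each validity diagonal entry against its comparison values:
SS (methods 1·2): 0.31 vs {0.25, 0.16, 0.17, 0.17} → pass.
SS (methods 1·3): 0.39 vs {0.20, 0.25, 0.14, 0.17} → pass.
SS (methods 2·3): 0.28 vs {0.17, 0.19, 0.15, 0.21} → pass.
BD (methods 1·2): 0.76 vs {0.16, 0.25, 0.19, 0.13} → pass.
BD (methods 1·3): 0.60 vs {0.25, 0.20, 0.13, 0.16} → pass.
BD (methods 2·3): 0.58 vs {0.19, 0.17, 0.11, 0.13} → pass.
Bur (methods 1·2): 0.77 vs {0.17, 0.17, 0.13, 0.19} → pass.
Bur (methods 1·3): 0.60 vs {0.17, 0.14, 0.16, 0.13} → pass.
Bur (methods 2·3): 0.51 vs {0.21, 0.15, 0.13, 0.11} → pass.
0 of 9 fail.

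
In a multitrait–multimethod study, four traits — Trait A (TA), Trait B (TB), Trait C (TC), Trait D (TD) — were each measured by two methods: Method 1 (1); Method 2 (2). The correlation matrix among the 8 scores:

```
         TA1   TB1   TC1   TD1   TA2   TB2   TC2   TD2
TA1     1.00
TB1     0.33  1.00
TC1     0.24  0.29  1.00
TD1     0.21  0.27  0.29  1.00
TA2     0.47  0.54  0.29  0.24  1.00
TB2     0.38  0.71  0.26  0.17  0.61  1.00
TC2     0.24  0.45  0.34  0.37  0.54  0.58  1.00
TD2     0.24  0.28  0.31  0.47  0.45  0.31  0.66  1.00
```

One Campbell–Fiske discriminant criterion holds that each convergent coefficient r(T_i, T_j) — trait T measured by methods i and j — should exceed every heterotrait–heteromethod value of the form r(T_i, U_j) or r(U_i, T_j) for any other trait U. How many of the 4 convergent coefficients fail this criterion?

2

Each convergent coefficient versus the relevant comparison correlations:
TA (methods 1·2): 0.47 vs {0.38, 0.54, 0.24, 0.29, 0.24, 0.24} → fail.
TB (methods 1·2): 0.71 vs {0.54, 0.38, 0.45, 0.26, 0.28, 0.17} → pass.
TC (methods 1·2): 0.34 vs {0.29, 0.24, 0.26, 0.45, 0.31, 0.37} → fail.
TD (methods 1·2): 0.47 vs {0.24, 0.24, 0.17, 0.28, 0.37, 0.31} → pass.
2 of 4 fail.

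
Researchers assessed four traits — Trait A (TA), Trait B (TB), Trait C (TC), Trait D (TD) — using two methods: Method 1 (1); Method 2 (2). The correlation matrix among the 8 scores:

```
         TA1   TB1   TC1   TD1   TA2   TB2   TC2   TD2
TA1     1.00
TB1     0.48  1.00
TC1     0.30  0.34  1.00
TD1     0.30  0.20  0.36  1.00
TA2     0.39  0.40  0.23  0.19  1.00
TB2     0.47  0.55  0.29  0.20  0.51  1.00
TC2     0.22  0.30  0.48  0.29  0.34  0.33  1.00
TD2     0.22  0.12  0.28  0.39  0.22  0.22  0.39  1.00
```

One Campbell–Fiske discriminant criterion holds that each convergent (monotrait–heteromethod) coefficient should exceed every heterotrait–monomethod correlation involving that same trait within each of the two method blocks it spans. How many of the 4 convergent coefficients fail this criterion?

Each convergent coefficient versus the relevant comparison correlations:
TA (methods 1·2): 0.39 vs {0.48, 0.51, 0.30, 0.34, 0.30, 0.22} → fail.
TB (methods 1·2): 0.55 vs {0.48, 0.51, 0.34, 0.33, 0.20, 0.22} → pass.
TC (methods 1·2): 0.48 vs {0.30, 0.34, 0.34, 0.33, 0.36, 0.39} → pass.
TD (methods 1·2): 0.39 vs {0.30, 0.22, 0.20, 0.22, 0.36, 0.39} → fail.
2 of 4 fail.

2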